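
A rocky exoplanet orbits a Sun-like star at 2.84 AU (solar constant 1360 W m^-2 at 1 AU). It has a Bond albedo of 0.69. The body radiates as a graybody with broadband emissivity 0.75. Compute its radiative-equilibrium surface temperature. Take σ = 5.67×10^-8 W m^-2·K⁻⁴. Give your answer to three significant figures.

132 K

By the inverse-square law, S = 1360/2.84² = 168.6 W m^-2.
The planet absorbs (1−α)S over its disc πR² and re-emits over 4πR², so the mean absorbed flux is (1−0.69)·168.6/4 = 13.07 W m^-2.
Radiative balance εσT⁴ = 13.07 gives T = [13.07/(0.75·σ)]^(1/4) = 132.4 K.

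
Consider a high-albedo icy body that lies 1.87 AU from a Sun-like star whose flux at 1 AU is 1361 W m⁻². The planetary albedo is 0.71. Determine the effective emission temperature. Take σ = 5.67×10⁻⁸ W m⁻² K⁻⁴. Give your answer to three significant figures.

149 K

Flux at the orbit: S = 1361/(1.87)² = 389.2 W m⁻².
Absorbed flux (global mean): S(1−α)/4 = 389.2·0.29/4 = 28.22 W m⁻².
Set σT⁴ = 28.22 → T = (28.22/σ)^(1/4) = 149.4 K.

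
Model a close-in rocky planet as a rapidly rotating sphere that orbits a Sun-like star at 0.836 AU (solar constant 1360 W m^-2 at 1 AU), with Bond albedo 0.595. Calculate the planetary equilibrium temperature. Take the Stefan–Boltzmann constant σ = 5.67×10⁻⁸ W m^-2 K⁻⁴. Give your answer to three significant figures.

243 kelvin

By the inverse-square law, S = 1360/0.836² = 1946 W m^-2.
The planet absorbs (1−α)S over its disc πR² and re-emits over 4πR², so the mean absorbed flux is (1−0.595)·1946/4 = 197.0 W m^-2.
Balancing against σT⁴: T = (197.0/5.67×10⁻⁸)^(1/4) = 242.8 K.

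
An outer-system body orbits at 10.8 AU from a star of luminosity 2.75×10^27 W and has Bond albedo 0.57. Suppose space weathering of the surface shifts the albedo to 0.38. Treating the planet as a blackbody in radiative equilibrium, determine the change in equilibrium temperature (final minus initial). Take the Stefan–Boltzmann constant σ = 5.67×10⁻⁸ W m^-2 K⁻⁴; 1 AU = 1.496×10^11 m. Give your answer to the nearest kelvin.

Orbital distance: d = 10.8 AU = 1.616×10^12 m.
S = L/(4πd²) = 83.83 W m^-2.
Before: T₁ = [83.83·0.43/(4σ)]^(1/4) = 112.3 K.
With α = 0.38, T₂ = 123.0 K.
Change: 123.0 − 112.3 = 10.76 K.

11 K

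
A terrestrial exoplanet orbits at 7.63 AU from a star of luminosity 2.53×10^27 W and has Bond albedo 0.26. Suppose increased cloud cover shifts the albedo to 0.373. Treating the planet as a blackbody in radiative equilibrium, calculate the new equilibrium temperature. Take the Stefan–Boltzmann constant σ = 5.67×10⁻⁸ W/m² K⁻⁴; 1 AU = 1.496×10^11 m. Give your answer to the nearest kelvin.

144 kelvin

Orbital distance: d = 7.63 AU = 1.141×10^12 m.
S = L/(4πd²) = 154.5 W/m².
New equilibrium: T₂ = [(1−0.373)·154.5/(4σ)]^(1/4) = 143.8 K.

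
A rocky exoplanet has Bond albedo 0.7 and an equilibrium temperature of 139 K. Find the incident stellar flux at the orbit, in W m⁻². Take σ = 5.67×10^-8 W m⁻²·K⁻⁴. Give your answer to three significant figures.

Invert the energy balance for S: S = 4σT⁴/(1−α).
The emitted flux is σT⁴ = 21.17 W m⁻².
S = 4·21.17/0.3 = 282.2 W m⁻².

282 W m⁻²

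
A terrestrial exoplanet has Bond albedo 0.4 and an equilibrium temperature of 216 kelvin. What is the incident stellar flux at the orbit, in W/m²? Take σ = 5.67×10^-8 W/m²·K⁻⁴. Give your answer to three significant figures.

From S(1−α)/4 = σT⁴: S = 4σT⁴/(1−α).
σT⁴ = 5.67×10⁻⁸·(216)⁴ = 123.4 W/m².
S = 4·123.4/0.6 = 822.8 W/m².

823 W/m²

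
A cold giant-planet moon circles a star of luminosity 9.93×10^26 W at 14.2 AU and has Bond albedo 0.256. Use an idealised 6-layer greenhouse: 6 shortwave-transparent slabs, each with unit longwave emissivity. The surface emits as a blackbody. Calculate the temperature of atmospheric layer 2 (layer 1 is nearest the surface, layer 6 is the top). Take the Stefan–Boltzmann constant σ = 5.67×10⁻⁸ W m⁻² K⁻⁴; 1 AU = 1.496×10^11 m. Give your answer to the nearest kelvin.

130 kelvin

Orbital distance: d = 14.2 AU = 2.124×10^12 m.
Spreading L over a sphere of radius d: S = 9.93×10^26/(4π·2.12×10^12²) = 17.51 W m⁻².
Top-of-atmosphere balance: σT_e⁴ = S(1−α)/4 = 3.257 W m⁻² → T_e = 87.06 K.
In the N-layer model, layer k (counted from the surface) has T_k = (N+1−k)^(1/4)·T_e.
T_2 = (5)^(1/4)·87.06 = 130.2 K.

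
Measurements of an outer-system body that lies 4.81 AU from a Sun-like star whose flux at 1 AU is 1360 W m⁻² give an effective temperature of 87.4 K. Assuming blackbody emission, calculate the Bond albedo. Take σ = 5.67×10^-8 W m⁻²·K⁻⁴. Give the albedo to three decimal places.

Flux at the orbit: S = 1360/(4.81)² = 58.78 W m⁻².
Energy balance: S(1−α)/4 = σT⁴, so 1−α = 4σT⁴/S.
4σT⁴ = 4·5.67×10⁻⁸·(87.4)⁴ = 13.23 W m⁻².
1−α = 13.23/58.78 = 0.2251, so α = 0.7749.

0.775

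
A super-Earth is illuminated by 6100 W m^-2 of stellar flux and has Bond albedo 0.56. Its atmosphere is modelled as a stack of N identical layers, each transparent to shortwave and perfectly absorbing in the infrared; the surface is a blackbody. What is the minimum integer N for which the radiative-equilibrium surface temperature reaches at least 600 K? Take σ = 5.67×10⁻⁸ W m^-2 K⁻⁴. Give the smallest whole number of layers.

10

OLR = S(1−α)/4 = 671.0 W m^-2; the top layer radiates at T_e = 329.8 K.
T_s = (N+1)^(1/4)·T_e ≥ 600 K requires N+1 ≥ (T_s/T_e)⁴ = (600/329.8)⁴ = 10.951.
So N ≥ 9.951; the smallest integer is N = 10.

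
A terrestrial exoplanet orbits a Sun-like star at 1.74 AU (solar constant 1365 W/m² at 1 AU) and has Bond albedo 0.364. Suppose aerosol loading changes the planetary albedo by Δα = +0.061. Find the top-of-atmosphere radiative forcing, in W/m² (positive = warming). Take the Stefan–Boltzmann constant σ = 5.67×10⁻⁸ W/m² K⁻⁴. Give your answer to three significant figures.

-6.88 W/m²

Irradiance scales as 1/d², so S = 1365 W/m² × (1/1.74)² = 450.9 W/m².
The change in absorbed flux is Δ[S(1−α)/4] = −SΔα/4 = -6.875 W/m².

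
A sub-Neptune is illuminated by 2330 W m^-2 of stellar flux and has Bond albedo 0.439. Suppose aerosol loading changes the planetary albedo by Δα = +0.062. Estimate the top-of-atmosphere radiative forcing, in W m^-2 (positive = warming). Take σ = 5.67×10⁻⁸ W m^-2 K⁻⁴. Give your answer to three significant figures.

-36.1 W m^-2

The change in absorbed flux is Δ[S(1−α)/4] = −SΔα/4 = -36.12 W m^-2.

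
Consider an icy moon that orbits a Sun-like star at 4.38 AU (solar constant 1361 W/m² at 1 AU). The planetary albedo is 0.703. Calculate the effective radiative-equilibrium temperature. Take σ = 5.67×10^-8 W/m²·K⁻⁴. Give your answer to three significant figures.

98.2 kelvin

Irradiance scales as 1/d², so S = 1361 W/m² × (1/4.38)² = 70.94 W/m².
Absorbed flux (global mean): S(1−α)/4 = 70.94·0.297/4 = 5.268 W/m².
In equilibrium σT⁴ equals this, so T = 98.18 K.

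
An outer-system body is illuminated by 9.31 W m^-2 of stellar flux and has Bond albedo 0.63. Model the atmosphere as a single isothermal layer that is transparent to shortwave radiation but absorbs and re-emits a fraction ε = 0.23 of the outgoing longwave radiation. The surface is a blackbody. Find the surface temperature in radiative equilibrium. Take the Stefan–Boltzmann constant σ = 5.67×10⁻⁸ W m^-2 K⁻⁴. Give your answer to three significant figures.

Effective emission temperature (TOA balance): σT_e⁴ = S(1−α)/4 = 0.8612 W m^-2 → T_e = 62.43 K.
For a single slab of emissivity ε, T_s⁴ = 2T_e⁴/(2−ε); thus T_s = 62.43·(1.13)^(1/4) = 64.36 K.

64.4 K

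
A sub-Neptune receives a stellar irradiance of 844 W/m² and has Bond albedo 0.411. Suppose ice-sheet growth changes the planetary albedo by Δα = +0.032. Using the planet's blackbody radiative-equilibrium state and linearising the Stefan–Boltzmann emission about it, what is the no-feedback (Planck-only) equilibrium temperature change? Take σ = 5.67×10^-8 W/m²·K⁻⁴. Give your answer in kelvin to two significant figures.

-2.9 kelvin

Reference equilibrium: T_e = [S(1−α)/(4σ)]^(1/4) = 216.4 K.
ΔF = −(S/4)Δα = −(844.0/4)×(+0.032) = -6.752 W/m².
Planck response: λ_P = 4σT_e³ = 4·5.67×10⁻⁸·(216.4)³ = 2.297 W/m²/K.
Hence the no-feedback warming is ΔF/(4σT_e³) = -2.94 K.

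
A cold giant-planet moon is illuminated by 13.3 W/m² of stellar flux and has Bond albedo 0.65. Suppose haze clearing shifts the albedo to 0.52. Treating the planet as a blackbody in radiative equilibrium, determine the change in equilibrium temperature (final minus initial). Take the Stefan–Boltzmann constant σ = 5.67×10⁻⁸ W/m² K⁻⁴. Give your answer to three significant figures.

With α = 0.65, T₁ = 67.31 K.
With α = 0.52, T₂ = 72.84 K.
ΔT = T₂ − T₁ = 5.530 K.

5.53 kelvin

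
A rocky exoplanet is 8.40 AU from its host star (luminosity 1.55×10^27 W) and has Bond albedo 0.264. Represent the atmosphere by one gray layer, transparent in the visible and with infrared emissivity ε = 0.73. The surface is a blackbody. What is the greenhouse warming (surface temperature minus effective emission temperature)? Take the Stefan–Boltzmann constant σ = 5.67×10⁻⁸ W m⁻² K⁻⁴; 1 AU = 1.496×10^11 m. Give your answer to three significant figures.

Orbital distance: d = 8.40 AU = 1.257×10^12 m.
Flux at the orbit: S = L/(4πd²) = 1.55×10^27/(4π·(1.26×10^12)²) = 78.11 W m⁻².
Effective emission temperature (TOA balance): σT_e⁴ = S(1−α)/4 = 14.37 W m⁻² → T_e = 126.2 K.
The surface balance (absorbed SW + ε·downward IR = σT_s⁴) with T_a⁴ = T_s⁴/2 reduces to T_s = T_e·[2/(2−ε)]^¼ = 141.3 K.
T_s − T_e = 141.3 − 126.2 = 15.17 K.

15.2 kelvin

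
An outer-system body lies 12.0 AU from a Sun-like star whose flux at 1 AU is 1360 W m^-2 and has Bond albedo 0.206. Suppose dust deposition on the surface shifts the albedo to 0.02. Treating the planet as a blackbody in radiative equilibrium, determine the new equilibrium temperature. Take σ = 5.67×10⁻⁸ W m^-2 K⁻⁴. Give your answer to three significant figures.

79.9 K

By the inverse-square law, S = 1360/12.0² = 9.444 W m^-2.
New equilibrium: T₂ = [(1−0.02)·9.444/(4σ)]^(1/4) = 79.93 K.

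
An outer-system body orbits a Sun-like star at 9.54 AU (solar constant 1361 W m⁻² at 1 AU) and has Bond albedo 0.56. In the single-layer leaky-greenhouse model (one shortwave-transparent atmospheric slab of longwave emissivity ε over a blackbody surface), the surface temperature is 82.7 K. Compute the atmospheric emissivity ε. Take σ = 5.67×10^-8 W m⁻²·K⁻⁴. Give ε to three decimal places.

0.760

By the inverse-square law, S = 1361/9.54² = 14.95 W m⁻².
Effective temperature: T_e = [S(1−α)/(4σ)]^(1/4) = 73.39 K.
T_s⁴ = T_e⁴·2/(2−ε) → ε = 2 − 2(T_e/T_s)⁴ = 2 − 2·(73.39/82.7)⁴ = 0.7596.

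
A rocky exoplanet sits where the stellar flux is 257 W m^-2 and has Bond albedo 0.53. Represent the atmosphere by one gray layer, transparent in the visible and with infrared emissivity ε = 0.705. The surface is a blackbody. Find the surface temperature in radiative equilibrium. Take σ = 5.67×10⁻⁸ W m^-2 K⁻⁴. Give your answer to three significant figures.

The planet radiates to space at T_e = [S(1−α)/(4σ)]^(1/4) = 151.9 K.
The surface balance (absorbed SW + ε·downward IR = σT_s⁴) with T_a⁴ = T_s⁴/2 reduces to T_s = T_e·[2/(2−ε)]^¼ = 169.4 K.

169 kelvin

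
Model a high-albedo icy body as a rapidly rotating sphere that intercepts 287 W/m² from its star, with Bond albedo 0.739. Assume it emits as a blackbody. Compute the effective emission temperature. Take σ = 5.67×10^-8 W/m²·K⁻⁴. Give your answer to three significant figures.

135 K

Averaging over the sphere, the absorbed flux is S(1−α)/4 = 18.73 W/m².
Set σT⁴ = 18.73 → T = (18.73/σ)^(1/4) = 134.8 K.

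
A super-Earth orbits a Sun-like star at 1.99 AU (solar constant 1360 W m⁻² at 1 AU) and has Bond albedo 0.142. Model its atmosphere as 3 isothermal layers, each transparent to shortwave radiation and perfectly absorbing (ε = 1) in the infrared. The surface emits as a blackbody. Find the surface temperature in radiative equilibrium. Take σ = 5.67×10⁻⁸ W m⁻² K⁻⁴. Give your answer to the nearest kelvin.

Irradiance scales as 1/d², so S = 1360 W m⁻² × (1/1.99)² = 343.4 W m⁻².
OLR = S(1−α)/4 = 73.66 W m⁻²; the top layer radiates at T_e = 189.9 K.
Layer-by-layer balance gives σT_s⁴ = (N+1)σT_e⁴, so T_s = 4^¼·189.9 = 268.5 K.

268 kelvin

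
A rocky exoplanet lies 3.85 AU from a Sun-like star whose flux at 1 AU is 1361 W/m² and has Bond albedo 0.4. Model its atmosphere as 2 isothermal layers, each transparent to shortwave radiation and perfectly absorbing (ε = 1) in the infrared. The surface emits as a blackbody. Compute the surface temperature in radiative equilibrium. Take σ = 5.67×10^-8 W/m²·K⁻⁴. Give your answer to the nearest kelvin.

Flux at the orbit: S = 1361/(3.85)² = 91.82 W/m².
The effective emission temperature is T_e = [S(1−α)/(4σ)]^¼ = 124.8 K.
For an N-layer opaque stack, T_s⁴ = (N+1)T_e⁴, hence T_s = (3)^(1/4)×124.8 K = 164.3 K.

164 K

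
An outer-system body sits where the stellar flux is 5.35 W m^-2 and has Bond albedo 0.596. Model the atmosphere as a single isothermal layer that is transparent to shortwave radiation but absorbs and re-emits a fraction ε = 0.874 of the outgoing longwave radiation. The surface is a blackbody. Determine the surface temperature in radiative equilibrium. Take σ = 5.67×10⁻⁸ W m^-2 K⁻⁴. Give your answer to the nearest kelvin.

64 K

The planet radiates to space at T_e = [S(1−α)/(4σ)]^(1/4) = 55.56 K.
For a single slab of emissivity ε, T_s⁴ = 2T_e⁴/(2−ε); thus T_s = 55.56·(1.776)^(1/4) = 64.14 K.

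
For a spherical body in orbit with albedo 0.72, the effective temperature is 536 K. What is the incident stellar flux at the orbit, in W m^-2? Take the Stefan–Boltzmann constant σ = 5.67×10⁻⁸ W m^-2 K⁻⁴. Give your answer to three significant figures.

66900 W m^-2

Invert the energy balance for S: S = 4σT⁴/(1−α).
The emitted flux is σT⁴ = 4680 W m^-2.
So S = 4×4680/(1−0.72) = 66860 W m^-2.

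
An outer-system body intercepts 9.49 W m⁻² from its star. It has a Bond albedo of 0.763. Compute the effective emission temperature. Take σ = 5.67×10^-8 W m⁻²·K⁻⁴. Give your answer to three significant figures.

56.1 K

Absorbed flux (global mean): S(1−α)/4 = 9.490·0.237/4 = 0.5623 W m⁻².
Set σT⁴ = 0.5623 → T = (0.5623/σ)^(1/4) = 56.12 K.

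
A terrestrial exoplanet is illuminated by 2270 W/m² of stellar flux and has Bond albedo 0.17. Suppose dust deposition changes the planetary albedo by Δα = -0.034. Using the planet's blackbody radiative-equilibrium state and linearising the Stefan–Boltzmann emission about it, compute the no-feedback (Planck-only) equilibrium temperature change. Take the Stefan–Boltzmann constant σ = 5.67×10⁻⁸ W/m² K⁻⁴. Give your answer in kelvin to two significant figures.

3.1 K

Unperturbed T_e = [2270·(1−0.17)/(4σ)]^¼ = 301.9 K.
ΔF = −(S/4)Δα = −(2270/4)×(-0.034) = 19.30 W/m².
Planck response: λ_P = 4σT_e³ = 4·5.67×10⁻⁸·(301.9)³ = 6.241 W/m²/K.
Hence the no-feedback warming is ΔF/(4σT_e³) = 3.09 K.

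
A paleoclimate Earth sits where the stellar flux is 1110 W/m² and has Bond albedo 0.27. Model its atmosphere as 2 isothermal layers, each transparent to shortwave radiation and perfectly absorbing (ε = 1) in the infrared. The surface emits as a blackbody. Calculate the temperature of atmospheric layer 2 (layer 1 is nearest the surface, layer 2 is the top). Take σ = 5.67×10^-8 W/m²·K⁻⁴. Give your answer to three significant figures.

The effective emission temperature is T_e = [S(1−α)/(4σ)]^¼ = 244.5 K.
In the N-layer model, layer k (counted from the surface) has T_k = (N+1−k)^(1/4)·T_e.
T_2 = (1)^(1/4)·244.5 = 244.5 K.

244 K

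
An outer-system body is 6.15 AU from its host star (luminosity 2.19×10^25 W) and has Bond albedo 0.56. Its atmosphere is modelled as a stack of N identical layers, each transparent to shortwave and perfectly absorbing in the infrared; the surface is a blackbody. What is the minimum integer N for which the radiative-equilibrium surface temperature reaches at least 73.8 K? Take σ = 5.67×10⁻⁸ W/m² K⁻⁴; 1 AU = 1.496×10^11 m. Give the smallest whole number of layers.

d = 6.15 × 1.496×10^11 m = 9.200×10^11 m.
S = L/(4πd²) = 2.059 W/m².
OLR = S(1−α)/4 = 0.2265 W/m²; the top layer radiates at T_e = 44.71 K.
Since T_s⁴ = (N+1)T_e⁴, we need N ≥ (T_s/T_e)⁴ − 1 = 6.427.
Rounding up, N = 7.

7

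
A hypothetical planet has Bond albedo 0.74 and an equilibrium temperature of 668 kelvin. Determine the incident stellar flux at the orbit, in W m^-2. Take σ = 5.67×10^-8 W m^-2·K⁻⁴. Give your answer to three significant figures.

1.74×10^5 W m^-2

From S(1−α)/4 = σT⁴: S = 4σT⁴/(1−α).
The emitted flux is σT⁴ = 11290 W m^-2.
S = 4·11290/0.26 = 1.737×10^5 W m^-2.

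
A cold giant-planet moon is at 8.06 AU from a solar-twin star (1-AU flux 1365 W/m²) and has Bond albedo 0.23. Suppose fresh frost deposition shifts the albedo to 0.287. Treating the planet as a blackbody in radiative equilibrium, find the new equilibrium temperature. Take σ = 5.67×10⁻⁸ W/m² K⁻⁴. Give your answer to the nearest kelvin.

Flux at the orbit: S = 1365/(8.06)² = 21.01 W/m².
T₂ = [S(1−α₂)/(4σ)]^(1/4) = [21.01·0.713/(4σ)]^(1/4) = 90.15 K.

90 K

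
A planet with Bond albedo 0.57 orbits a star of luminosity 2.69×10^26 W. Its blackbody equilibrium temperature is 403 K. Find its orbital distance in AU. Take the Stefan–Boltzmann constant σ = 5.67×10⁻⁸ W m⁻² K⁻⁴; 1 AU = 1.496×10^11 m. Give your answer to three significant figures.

The flux needed for this T is 4σT⁴/(1−0.57) = 13910 W m⁻².
Then d = [L/(4πS)]^(1/2) = 3.923×10^10 m, i.e. 0.2622 AU.

0.262 AU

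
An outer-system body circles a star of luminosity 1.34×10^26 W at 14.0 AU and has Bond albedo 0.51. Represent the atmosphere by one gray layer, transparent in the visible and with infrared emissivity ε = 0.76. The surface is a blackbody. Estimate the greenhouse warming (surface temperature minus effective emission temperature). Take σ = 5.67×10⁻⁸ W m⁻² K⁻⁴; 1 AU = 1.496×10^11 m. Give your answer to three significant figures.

6.08 K

d = 14.0 × 1.496×10^11 m = 2.094×10^12 m.
S = L/(4πd²) = 2.431 W m⁻².
At the top of the atmosphere, σT_e⁴ = S(1−α)/4 = 0.2978 W m⁻², giving T_e = 47.87 K.
The surface balance (absorbed SW + ε·downward IR = σT_s⁴) with T_a⁴ = T_s⁴/2 reduces to T_s = T_e·[2/(2−ε)]^¼ = 53.95 K.
T_s − T_e = 53.95 − 47.87 = 6.077 K.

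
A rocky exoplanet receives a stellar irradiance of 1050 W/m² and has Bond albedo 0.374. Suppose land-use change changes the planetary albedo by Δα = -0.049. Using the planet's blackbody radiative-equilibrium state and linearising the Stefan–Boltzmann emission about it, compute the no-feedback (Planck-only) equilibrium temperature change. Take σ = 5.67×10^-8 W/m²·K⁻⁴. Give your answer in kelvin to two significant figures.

The baseline emission temperature is T_e = 232.0 K.
TOA radiative forcing: ΔF = −S·Δα/4 = −1050·(-0.049)/4 = 12.86 W/m².
Planck response: λ_P = 4σT_e³ = 4·5.67×10⁻⁸·(232.0)³ = 2.833 W/m²/K.
ΔT₀ = ΔF/λ_P = 12.86/2.833 = 4.54 K.

4.5 K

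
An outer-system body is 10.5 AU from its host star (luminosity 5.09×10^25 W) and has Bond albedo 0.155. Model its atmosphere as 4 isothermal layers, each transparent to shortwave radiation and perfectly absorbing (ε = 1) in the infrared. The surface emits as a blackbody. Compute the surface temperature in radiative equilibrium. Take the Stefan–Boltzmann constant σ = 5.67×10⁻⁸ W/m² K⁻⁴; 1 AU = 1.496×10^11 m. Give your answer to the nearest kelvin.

74 kelvin

Orbital distance: d = 10.5 AU = 1.571×10^12 m.
Spreading L over a sphere of radius d: S = 5.09×10^25/(4π·1.57×10^12²) = 1.642 W/m².
OLR = S(1−α)/4 = 0.3468 W/m²; the top layer radiates at T_e = 49.73 K.
Layer-by-layer balance gives σT_s⁴ = (N+1)σT_e⁴, so T_s = 5^¼·49.73 = 74.36 K.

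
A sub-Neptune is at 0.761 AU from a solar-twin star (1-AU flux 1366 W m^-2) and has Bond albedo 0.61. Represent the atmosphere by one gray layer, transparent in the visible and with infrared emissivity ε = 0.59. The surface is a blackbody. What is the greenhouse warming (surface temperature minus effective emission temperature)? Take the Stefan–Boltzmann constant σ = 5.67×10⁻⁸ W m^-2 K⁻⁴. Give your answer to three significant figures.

23.0 K

Flux at the orbit: S = 1366/(0.761)² = 2359 W m^-2.
At the top of the atmosphere, σT_e⁴ = S(1−α)/4 = 230.0 W m^-2, giving T_e = 252.4 K.
Surface balance with a leaky layer gives σT_s⁴ = σT_e⁴·2/(2−ε), so T_s = T_e·[2/(2−0.59)]^(1/4) = 275.4 K.
The atmosphere warms the surface by 23.05 K.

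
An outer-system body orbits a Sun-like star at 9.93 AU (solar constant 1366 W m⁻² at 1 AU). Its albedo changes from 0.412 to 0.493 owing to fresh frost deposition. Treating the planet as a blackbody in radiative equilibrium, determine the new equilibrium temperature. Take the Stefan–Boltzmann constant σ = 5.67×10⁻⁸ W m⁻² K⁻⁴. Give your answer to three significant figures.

74.6 K

By the inverse-square law, S = 1366/9.93² = 13.85 W m⁻².
New equilibrium: T₂ = [(1−0.493)·13.85/(4σ)]^(1/4) = 74.60 K.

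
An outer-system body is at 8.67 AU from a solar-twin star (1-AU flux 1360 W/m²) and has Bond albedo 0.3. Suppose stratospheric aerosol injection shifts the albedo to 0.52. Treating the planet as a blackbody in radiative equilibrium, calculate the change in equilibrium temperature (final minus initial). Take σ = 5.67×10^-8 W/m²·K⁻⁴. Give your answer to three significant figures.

-7.78 K

By the inverse-square law, S = 1360/8.67² = 18.09 W/m².
Initial: T₁ = [S(1−0.3)/(4σ)]^(1/4) = 86.44 K.
Final:   T₂ = [S(1−0.52)/(4σ)]^(1/4) = 78.66 K.
ΔT = T₂ − T₁ = -7.781 K.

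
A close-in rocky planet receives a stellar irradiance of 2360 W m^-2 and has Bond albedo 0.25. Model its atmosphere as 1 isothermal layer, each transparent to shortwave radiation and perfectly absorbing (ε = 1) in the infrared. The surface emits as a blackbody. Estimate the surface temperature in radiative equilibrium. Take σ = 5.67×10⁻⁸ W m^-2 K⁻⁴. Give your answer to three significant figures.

353 K

Top-of-atmosphere balance: σT_e⁴ = S(1−α)/4 = 442.5 W m^-2 → T_e = 297.2 K.
With N = 1 opaque layers, T_s = (N+1)^(1/4)·T_e = 2^(1/4)·297.2 = 353.5 K.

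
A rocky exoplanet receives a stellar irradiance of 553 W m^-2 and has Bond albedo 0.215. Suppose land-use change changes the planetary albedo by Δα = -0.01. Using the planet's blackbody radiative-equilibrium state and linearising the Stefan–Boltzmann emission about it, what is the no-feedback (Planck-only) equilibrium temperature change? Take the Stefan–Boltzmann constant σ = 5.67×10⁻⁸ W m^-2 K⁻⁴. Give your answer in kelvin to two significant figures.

Unperturbed T_e = [553.0·(1−0.215)/(4σ)]^¼ = 209.2 K.
The change in absorbed flux is Δ[S(1−α)/4] = −SΔα/4 = 1.383 W m^-2.
The Planck feedback parameter is 4σT_e³ = 2.075 W m^-2/K.
So ΔT₀ = 1.383/2.075 = 0.666 K.

0.67 kelvin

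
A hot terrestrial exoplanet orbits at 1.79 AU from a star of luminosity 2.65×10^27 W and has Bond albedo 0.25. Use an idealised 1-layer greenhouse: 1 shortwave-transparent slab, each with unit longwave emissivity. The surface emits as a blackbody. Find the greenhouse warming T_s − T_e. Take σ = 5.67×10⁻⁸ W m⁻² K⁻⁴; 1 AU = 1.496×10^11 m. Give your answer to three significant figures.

59.4 K

Orbital distance: d = 1.79 AU = 2.678×10^11 m.
Flux at the orbit: S = L/(4πd²) = 2.65×10^27/(4π·(2.68×10^11)²) = 2941 W m⁻².
Top-of-atmosphere balance: σT_e⁴ = S(1−α)/4 = 551.4 W m⁻² → T_e = 314.0 K.
T_s = (N+1)^(1/4)·T_e = 373.4 K.
Warming: T_s − T_e = 59.42 K.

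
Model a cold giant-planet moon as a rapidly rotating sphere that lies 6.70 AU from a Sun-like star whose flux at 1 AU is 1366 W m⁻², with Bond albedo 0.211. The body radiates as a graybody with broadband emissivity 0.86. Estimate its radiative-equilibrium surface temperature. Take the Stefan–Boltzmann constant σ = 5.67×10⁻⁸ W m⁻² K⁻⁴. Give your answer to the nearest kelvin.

105 kelvin

Flux at the orbit: S = 1366/(6.70)² = 30.43 W m⁻².
Averaging over the sphere, the absorbed flux is S(1−α)/4 = 6.002 W m⁻².
Radiative balance εσT⁴ = 6.002 gives T = [6.002/(0.86·σ)]^(1/4) = 105.3 K.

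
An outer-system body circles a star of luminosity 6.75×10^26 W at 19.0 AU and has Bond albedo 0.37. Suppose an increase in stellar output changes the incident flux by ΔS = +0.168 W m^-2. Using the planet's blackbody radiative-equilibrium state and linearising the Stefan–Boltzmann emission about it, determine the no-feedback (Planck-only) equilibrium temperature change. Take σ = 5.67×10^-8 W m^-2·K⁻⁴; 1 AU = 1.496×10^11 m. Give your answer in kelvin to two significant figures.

0.41 K

Orbital distance: d = 19.0 AU = 2.842×10^12 m.
S = L/(4πd²) = 6.648 W m^-2.
Unperturbed T_e = [6.648·(1−0.37)/(4σ)]^¼ = 65.55 K.
TOA radiative forcing: ΔF = (1−α)ΔS/4 = 0.63·(+0.168)/4 = 0.02646 W m^-2.
Planck response: λ_P = 4σT_e³ = 4·5.67×10⁻⁸·(65.55)³ = 0.06389 W m^-2/K.
So ΔT₀ = 0.02646/0.06389 = 0.414 K.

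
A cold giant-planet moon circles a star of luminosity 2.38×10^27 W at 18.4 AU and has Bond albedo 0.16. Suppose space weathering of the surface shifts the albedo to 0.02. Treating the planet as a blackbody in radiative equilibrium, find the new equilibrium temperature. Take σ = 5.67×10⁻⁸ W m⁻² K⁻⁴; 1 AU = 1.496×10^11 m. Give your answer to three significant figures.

d = 18.4 × 1.496×10^11 m = 2.753×10^12 m.
S = L/(4πd²) = 25.00 W m⁻².
New equilibrium: T₂ = [(1−0.02)·25.00/(4σ)]^(1/4) = 101.9 K.

102 kelvin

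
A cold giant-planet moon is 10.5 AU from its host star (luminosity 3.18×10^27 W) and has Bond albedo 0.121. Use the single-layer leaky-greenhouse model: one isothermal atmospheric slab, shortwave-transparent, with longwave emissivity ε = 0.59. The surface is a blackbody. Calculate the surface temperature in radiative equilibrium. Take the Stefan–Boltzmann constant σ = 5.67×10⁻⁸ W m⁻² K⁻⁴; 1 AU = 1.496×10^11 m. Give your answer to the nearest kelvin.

154 kelvin

d = 10.5 × 1.496×10^11 m = 1.571×10^12 m.
Spreading L over a sphere of radius d: S = 3.18×10^27/(4π·1.57×10^12²) = 102.6 W m⁻².
At the top of the atmosphere, σT_e⁴ = S(1−α)/4 = 22.54 W m⁻², giving T_e = 141.2 K.
For a single slab of emissivity ε, T_s⁴ = 2T_e⁴/(2−ε); thus T_s = 141.2·(1.418)^(1/4) = 154.1 K.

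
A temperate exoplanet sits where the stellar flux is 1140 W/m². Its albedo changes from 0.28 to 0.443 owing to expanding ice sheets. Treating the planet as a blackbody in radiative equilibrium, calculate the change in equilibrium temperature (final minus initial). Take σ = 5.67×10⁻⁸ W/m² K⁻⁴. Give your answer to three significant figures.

-15.2 K

With α = 0.28, T₁ = 245.3 K.
Final:   T₂ = [S(1−0.443)/(4σ)]^(1/4) = 230.0 K.
ΔT = T₂ − T₁ = -15.25 K.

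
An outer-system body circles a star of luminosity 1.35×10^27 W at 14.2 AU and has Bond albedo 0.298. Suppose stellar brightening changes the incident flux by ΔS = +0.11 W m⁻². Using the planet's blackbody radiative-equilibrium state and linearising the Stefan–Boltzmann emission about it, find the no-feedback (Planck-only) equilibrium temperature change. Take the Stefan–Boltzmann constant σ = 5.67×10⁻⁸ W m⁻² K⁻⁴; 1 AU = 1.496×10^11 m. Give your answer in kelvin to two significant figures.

0.11 K

Orbital distance: d = 14.2 AU = 2.124×10^12 m.
Flux at the orbit: S = L/(4πd²) = 1.35×10^27/(4π·(2.12×10^12)²) = 23.81 W m⁻².
Unperturbed T_e = [23.81·(1−0.298)/(4σ)]^¼ = 92.65 K.
Only a fraction (1−α) is absorbed and it's spread over 4πR², so ΔF = (1−α)ΔS/4 = 0.01930 W m⁻².
Linearising σT⁴ gives d(σT⁴)/dT = 4σT_e³ = 0.1804 W m⁻² per K.
ΔT₀ = ΔF/λ_P = 0.01930/0.1804 = 0.107 K.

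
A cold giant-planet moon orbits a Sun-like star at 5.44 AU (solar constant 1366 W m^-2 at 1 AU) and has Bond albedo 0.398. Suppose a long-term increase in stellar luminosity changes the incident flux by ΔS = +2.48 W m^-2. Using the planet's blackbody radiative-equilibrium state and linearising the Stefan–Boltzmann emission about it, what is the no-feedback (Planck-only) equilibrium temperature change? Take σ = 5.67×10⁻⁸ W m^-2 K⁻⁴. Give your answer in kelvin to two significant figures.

1.4 K

By the inverse-square law, S = 1366/5.44² = 46.16 W m^-2.
The baseline emission temperature is T_e = 105.2 K.
Only a fraction (1−α) is absorbed and it's spread over 4πR², so ΔF = (1−α)ΔS/4 = 0.3732 W m^-2.
Planck response: λ_P = 4σT_e³ = 4·5.67×10⁻⁸·(105.2)³ = 0.2641 W m^-2/K.
So ΔT₀ = 0.3732/0.2641 = 1.41 K.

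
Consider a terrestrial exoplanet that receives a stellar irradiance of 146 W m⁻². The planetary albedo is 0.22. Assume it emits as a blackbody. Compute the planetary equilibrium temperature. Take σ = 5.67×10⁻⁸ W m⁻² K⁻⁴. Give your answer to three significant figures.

150 K

Averaging over the sphere, the absorbed flux is S(1−α)/4 = 28.47 W m⁻².
Balancing against σT⁴: T = (28.47/5.67×10⁻⁸)^(1/4) = 149.7 K.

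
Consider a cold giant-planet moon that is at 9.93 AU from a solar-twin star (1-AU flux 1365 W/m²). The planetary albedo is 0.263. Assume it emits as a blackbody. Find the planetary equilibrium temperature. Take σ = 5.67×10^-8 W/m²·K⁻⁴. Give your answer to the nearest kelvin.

82 K

By the inverse-square law, S = 1365/9.93² = 13.84 W/m².
Averaging over the sphere, the absorbed flux is S(1−α)/4 = 2.551 W/m².
Set σT⁴ = 2.551 → T = (2.551/σ)^(1/4) = 81.90 K.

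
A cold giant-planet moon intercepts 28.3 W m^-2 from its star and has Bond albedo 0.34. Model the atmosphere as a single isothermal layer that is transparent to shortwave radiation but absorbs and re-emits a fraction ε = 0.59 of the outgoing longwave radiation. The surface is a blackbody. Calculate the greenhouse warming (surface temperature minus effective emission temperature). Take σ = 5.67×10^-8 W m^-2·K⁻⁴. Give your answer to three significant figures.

8.70 K

At the top of the atmosphere, σT_e⁴ = S(1−α)/4 = 4.669 W m^-2, giving T_e = 95.26 K.
The surface balance (absorbed SW + ε·downward IR = σT_s⁴) with T_a⁴ = T_s⁴/2 reduces to T_s = T_e·[2/(2−ε)]^¼ = 104.0 K.
T_s − T_e = 104.0 − 95.26 = 8.700 K.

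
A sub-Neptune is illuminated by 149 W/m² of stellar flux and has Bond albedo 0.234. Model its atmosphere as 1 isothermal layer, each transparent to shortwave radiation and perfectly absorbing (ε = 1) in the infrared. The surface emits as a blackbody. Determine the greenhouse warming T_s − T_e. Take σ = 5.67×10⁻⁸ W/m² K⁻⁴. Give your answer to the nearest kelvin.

Top-of-atmosphere balance: σT_e⁴ = S(1−α)/4 = 28.53 W/m² → T_e = 149.8 K.
Surface: T_s = (2)^¼·T_e = 178.1 K.
Warming: T_s − T_e = 28.34 K.

28 K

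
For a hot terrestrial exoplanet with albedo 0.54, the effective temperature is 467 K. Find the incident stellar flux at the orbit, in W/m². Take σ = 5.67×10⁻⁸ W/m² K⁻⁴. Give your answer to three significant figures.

From S(1−α)/4 = σT⁴: S = 4σT⁴/(1−α).
The emitted flux is σT⁴ = 2697 W/m².
S = 4·2697/0.46 = 23450 W/m².

23500 W/m²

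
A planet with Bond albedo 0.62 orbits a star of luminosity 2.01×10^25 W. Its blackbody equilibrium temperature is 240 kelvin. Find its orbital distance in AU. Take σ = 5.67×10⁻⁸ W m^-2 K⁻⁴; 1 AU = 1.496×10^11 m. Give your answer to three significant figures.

Energy balance gives S = 4σT⁴/(1−α) = 1980 W m^-2.
S = L/(4πd²) → d = √(L/4πS) = √(2.01×10^25/(4π·1980)) = 2.842×10^10 m = 0.1900 AU.

0.190 AU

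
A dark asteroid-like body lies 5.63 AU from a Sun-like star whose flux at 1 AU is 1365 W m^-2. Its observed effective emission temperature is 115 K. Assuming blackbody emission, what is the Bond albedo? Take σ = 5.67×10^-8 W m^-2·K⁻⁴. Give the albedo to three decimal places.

0.079

Irradiance scales as 1/d², so S = 1365 W m^-2 × (1/5.63)² = 43.06 W m^-2.
Energy balance: S(1−α)/4 = σT⁴, so 1−α = 4σT⁴/S.
σT⁴ = 9.917 W m^-2, so 4σT⁴ = 39.67 W m^-2.
1−α = 39.67/43.06 = 0.9211, so α = 0.0789.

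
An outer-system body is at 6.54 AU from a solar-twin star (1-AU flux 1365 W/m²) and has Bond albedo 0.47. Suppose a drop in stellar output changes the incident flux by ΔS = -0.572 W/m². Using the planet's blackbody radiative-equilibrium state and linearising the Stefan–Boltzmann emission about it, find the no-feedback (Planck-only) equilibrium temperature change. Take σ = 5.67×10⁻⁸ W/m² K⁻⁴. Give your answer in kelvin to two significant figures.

Flux at the orbit: S = 1365/(6.54)² = 31.91 W/m².
Unperturbed T_e = [31.91·(1−0.47)/(4σ)]^¼ = 92.93 K.
TOA radiative forcing: ΔF = (1−α)ΔS/4 = 0.53·(-0.572)/4 = -0.07579 W/m².
Linearising σT⁴ gives d(σT⁴)/dT = 4σT_e³ = 0.1820 W/m² per K.
ΔT₀ = ΔF/λ_P = -0.07579/0.1820 = -0.416 K.

-0.42 K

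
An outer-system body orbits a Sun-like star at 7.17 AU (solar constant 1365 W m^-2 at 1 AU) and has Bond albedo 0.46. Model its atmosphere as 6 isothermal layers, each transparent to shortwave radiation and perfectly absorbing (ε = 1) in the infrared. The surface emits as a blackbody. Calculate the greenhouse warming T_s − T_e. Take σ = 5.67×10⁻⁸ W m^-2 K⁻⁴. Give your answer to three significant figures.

55.9 K

By the inverse-square law, S = 1365/7.17² = 26.55 W m^-2.
The effective emission temperature is T_e = [S(1−α)/(4σ)]^¼ = 89.17 K.
T_s = (N+1)^(1/4)·T_e = 145.0 K.
So the greenhouse effect raises the surface by 145.0 − 89.17 = 55.87 K.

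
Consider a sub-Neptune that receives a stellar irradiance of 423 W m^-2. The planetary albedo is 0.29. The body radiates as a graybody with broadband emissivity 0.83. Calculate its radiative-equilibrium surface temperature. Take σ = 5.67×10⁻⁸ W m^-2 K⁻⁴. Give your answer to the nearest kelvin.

Absorbed flux (global mean): S(1−α)/4 = 423.0·0.71/4 = 75.08 W m^-2.
Equating to εσT⁴ with ε = 0.83: T = (75.08/0.83σ)^(1/4) = 199.9 K.

200 K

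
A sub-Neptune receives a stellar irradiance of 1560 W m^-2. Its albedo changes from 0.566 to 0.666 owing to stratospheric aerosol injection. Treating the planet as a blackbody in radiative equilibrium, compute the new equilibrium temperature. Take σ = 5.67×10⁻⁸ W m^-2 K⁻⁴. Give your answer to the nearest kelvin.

219 K

New equilibrium: T₂ = [(1−0.666)·1560/(4σ)]^(1/4) = 218.9 K.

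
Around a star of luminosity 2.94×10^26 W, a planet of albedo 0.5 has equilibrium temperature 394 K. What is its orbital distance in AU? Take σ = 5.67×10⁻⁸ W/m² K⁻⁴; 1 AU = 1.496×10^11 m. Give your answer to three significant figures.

The flux needed for this T is 4σT⁴/(1−0.5) = 10930 W/m².
From L = 4πd²S, d = √(2.94×10^26/(4π·10930)) = 4.626×10^10 m = 0.3092 AU.

0.309 AU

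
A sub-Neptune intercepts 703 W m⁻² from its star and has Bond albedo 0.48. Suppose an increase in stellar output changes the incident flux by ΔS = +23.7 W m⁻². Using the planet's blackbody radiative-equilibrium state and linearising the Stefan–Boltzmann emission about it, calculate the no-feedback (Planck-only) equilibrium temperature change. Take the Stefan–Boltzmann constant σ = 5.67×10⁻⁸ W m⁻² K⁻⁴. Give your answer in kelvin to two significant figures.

1.7 kelvin

The baseline emission temperature is T_e = 200.4 K.
TOA radiative forcing: ΔF = (1−α)ΔS/4 = 0.52·(+23.7)/4 = 3.081 W m⁻².
The Planck feedback parameter is 4σT_e³ = 1.824 W m⁻²/K.
ΔT₀ = ΔF/λ_P = 3.081/1.824 = 1.69 K.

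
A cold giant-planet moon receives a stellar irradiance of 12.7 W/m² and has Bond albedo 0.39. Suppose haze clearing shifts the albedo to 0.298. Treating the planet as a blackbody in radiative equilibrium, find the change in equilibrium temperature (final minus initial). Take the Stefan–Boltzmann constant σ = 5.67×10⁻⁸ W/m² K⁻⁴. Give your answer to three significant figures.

2.73 K

Before: T₁ = [12.70·0.61/(4σ)]^(1/4) = 76.45 K.
Final:   T₂ = [S(1−0.298)/(4σ)]^(1/4) = 79.18 K.
Change: 79.18 − 76.45 = 2.732 K.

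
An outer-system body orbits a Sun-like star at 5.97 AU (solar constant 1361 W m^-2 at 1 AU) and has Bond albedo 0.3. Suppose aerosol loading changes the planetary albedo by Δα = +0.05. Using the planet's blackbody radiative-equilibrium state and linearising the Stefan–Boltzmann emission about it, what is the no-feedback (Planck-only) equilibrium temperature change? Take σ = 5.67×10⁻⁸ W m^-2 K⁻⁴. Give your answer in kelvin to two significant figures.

Irradiance scales as 1/d², so S = 1361 W m^-2 × (1/5.97)² = 38.19 W m^-2.
The baseline emission temperature is T_e = 104.2 K.
The change in absorbed flux is Δ[S(1−α)/4] = −SΔα/4 = -0.4773 W m^-2.
The Planck feedback parameter is 4σT_e³ = 0.2565 W m^-2/K.
So ΔT₀ = -0.4773/0.2565 = -1.86 K.

-1.9 K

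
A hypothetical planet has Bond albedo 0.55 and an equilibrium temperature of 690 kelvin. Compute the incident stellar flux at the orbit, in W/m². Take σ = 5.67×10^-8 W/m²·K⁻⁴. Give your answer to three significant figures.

1.14×10^5 W/m²

Invert the energy balance for S: S = 4σT⁴/(1−α).
σT⁴ = 5.67×10⁻⁸·(690)⁴ = 12850 W/m².
So S = 4×12850/(1−0.55) = 1.142×10^5 W/m².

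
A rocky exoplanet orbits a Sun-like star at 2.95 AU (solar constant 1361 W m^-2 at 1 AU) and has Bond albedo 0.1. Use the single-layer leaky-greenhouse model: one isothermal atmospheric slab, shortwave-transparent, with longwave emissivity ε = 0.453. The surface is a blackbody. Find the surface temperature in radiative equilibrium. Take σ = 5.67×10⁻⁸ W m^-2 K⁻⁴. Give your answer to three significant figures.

Irradiance scales as 1/d², so S = 1361 W m^-2 × (1/2.95)² = 156.4 W m^-2.
At the top of the atmosphere, σT_e⁴ = S(1−α)/4 = 35.19 W m^-2, giving T_e = 157.8 K.
For a single slab of emissivity ε, T_s⁴ = 2T_e⁴/(2−ε); thus T_s = 157.8·(1.293)^(1/4) = 168.3 K.

168 kelvin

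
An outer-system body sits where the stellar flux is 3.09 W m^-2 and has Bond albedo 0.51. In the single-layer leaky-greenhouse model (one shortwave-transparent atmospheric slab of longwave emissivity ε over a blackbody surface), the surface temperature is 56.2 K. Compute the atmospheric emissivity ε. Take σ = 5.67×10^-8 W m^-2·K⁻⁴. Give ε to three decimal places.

First, T_e = [3.090·(1−0.51)/(4σ)]^(1/4) = 50.83 K.
T_s⁴ = T_e⁴·2/(2−ε) → ε = 2 − 2(T_e/T_s)⁴ = 2 − 2·(50.83/56.2)⁴ = 0.6616.

0.662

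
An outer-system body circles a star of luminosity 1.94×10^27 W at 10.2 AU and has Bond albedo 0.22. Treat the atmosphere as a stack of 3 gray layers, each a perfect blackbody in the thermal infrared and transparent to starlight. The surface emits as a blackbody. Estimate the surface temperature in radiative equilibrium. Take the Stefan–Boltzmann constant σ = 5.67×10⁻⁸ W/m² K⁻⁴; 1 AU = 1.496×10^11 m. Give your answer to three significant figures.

d = 10.2 × 1.496×10^11 m = 1.526×10^12 m.
S = L/(4πd²) = 66.30 W/m².
OLR = S(1−α)/4 = 12.93 W/m²; the top layer radiates at T_e = 122.9 K.
Layer-by-layer balance gives σT_s⁴ = (N+1)σT_e⁴, so T_s = 4^¼·122.9 = 173.8 K.

174 K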